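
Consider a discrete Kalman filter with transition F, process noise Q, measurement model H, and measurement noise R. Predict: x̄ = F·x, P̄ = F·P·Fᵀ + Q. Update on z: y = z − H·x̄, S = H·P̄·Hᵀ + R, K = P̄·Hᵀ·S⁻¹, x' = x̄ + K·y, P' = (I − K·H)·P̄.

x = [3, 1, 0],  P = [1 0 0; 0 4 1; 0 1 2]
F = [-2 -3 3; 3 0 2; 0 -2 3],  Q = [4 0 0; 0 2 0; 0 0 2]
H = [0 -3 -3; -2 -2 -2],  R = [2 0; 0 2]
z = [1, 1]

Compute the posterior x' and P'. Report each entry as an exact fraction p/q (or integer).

x̄ = F·x = [-9, 9, -2]
P̄ = F·P·Fᵀ + Q = [44 0 27; 0 19 8; 27 8 24]
y = z − H·x̄ = [22, -3]
S = H·P̄·Hᵀ + R = [533 516; 516 630]
K = P̄·Hᵀ·S⁻¹ = [3707/11589 -16945/34767; -1287/3863 723/3863; 68/11589 -6679/34767]
x' = x̄ + K·y = [-1934/3863, 4284/3863, -5001/3863]
P' = (I − K·H)·P̄ = [24359/34767 -1581/3863 6815/34767; -1581/3863 8192/3863 -7334/3863; 6815/34767 -7334/3863 65870/34767]

x' = [-1934/3863, 4284/3863, -5001/3863]
P' = [24359/34767 -1581/3863 6815/34767; -1581/3863 8192/3863 -7334/3863; 6815/34767 -7334/3863 65870/34767]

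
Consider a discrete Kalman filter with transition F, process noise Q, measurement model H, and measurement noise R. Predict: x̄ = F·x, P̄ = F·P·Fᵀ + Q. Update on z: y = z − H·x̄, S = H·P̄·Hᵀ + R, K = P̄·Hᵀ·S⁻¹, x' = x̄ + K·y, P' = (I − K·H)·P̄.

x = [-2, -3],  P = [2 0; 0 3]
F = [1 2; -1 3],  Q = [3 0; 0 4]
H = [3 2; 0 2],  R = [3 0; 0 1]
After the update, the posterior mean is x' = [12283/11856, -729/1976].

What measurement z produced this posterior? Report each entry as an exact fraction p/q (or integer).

x̄ = F·x = [-8, -7]
P̄ = F·P·Fᵀ + Q = [17 16; 16 33]
S = H·P̄·Hᵀ + R = [480 228; 228 133]
K = P̄·Hᵀ·S⁻¹ = [197/624 -297/988; 1/104 237/494]
x' − x̄ = [107131/11856, 13103/1976] = K·y
y = (KᵀK)⁻¹·Kᵀ·(x' − x̄) = [41, 13]
z = y + H·x̄ = [41, 13] + [-38, -14] = [3, -1]

z = [3, -1]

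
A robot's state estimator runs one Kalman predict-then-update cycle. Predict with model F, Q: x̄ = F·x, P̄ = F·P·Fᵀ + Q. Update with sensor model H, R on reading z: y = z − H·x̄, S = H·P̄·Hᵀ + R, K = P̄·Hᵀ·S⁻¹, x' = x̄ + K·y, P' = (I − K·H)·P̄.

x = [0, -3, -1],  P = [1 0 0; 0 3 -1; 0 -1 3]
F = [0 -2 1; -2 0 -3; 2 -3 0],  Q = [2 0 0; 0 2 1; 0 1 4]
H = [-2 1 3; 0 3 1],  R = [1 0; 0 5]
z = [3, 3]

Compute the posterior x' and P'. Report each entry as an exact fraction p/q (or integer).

x̄ = F·x = [5, 3, 9]
P̄ = F·P·Fᵀ + Q = [21 -15 21; -15 33 -12; 21 -12 35]
y = z − H·x̄ = [-17, -15]
S = H·P̄·Hᵀ + R = [169 132; 132 265]
K = P̄·Hᵀ·S⁻¹ = [4758/27361 -4848/27361; -4329/27361 11139/27361; 13647/27361 -6901/27361]
x' = x̄ + K·y = [128639/27361, -11409/27361, 117765/27361]
P' = (I − K·H)·P̄ = [429681/27361 -117105/27361 327075/27361; -117105/27361 50703/27361 -96414/27361; 327075/27361 -96414/27361 254737/27361]

x' = [128639/27361, -11409/27361, 117765/27361]
P' = [429681/27361 -117105/27361 327075/27361; -117105/27361 50703/27361 -96414/27361; 327075/27361 -96414/27361 254737/27361]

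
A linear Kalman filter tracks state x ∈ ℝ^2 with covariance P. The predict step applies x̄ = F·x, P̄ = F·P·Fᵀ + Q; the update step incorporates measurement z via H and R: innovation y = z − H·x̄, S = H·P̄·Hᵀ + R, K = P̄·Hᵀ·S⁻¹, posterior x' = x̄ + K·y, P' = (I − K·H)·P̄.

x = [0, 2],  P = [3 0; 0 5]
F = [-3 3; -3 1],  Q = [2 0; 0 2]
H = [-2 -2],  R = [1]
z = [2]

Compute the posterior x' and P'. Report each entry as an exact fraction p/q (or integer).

x̄ = F·x = [6, 2]
P̄ = F·P·Fᵀ + Q = [74 42; 42 34]
y = z − H·x̄ = [18]
S = H·P̄·Hᵀ + R = [769]
K = P̄·Hᵀ·S⁻¹ = [-232/769; -152/769]
x' = x̄ + K·y = [438/769, -1198/769]
P' = (I − K·H)·P̄ = [3082/769 -2966/769; -2966/769 3042/769]

x' = [438/769, -1198/769]
P' = [3082/769 -2966/769; -2966/769 3042/769]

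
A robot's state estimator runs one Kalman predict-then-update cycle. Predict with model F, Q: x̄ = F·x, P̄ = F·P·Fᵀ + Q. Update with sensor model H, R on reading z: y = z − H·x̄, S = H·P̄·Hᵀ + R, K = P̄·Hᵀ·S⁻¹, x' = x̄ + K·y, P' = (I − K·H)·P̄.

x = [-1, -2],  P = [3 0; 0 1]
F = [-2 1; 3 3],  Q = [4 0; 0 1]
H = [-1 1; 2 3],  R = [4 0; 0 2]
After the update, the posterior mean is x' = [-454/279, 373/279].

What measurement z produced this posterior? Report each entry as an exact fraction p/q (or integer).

x̄ = F·x = [0, -9]
P̄ = F·P·Fᵀ + Q = [17 -15; -15 37]
S = H·P̄·Hᵀ + R = [88 92; 92 223]
K = P̄·Hᵀ·S⁻¹ = [-1531/2790 247/1395; 518/1395 293/1395]
x' − x̄ = [-454/279, 2884/279] = K·y
y = (KᵀK)⁻¹·Kᵀ·(x' − x̄) = [12, 28]
z = y + H·x̄ = [12, 28] + [-9, -27] = [3, 1]

z = [3, 1]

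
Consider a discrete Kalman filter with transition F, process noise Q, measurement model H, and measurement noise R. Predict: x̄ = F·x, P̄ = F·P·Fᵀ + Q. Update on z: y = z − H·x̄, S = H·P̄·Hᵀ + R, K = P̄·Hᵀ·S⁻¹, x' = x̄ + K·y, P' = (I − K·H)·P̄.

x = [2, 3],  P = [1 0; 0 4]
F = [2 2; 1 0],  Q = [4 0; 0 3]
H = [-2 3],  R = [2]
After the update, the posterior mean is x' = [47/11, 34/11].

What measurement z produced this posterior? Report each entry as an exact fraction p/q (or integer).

z = [1]

x̄ = F·x = [10, 2]
P̄ = F·P·Fᵀ + Q = [24 2; 2 4]
S = H·P̄·Hᵀ + R = [110]
K = P̄·Hᵀ·S⁻¹ = [-21/55; 4/55]
x' − x̄ = [-63/11, 12/11] = K·y
y = (KᵀK)⁻¹·Kᵀ·(x' − x̄) = [15]
z = y + H·x̄ = [15] + [-14] = [1]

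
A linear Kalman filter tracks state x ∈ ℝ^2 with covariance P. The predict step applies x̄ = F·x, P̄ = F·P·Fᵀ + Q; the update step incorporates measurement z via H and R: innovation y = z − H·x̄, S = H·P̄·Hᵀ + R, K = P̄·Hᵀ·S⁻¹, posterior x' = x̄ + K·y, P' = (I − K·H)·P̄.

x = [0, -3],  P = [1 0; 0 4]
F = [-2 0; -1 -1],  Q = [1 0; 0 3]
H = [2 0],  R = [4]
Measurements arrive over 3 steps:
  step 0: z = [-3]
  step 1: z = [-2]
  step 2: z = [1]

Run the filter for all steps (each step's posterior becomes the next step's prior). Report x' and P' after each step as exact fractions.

step 0: x' = [-5/4, 5/2], P' = [5/6 1/3; 1/3 22/3]
step 1: x' = [-11/32, -89/32], P' = [13/16 7/16; 7/16 173/16]
step 2: x' = [15/28, 85/28], P' = [17/21 10/21; 10/21 601/42]

step 0: x̄ = F·x = [0, 3]
step 0: P̄ = F·P·Fᵀ + Q = [5 2; 2 8]
step 0: y = z − H·x̄ = [-3]
step 0: S = H·P̄·Hᵀ + R = [24]
step 0: K = P̄·Hᵀ·S⁻¹ = [5/12; 1/6]
step 0: x' = x̄ + K·y = [-5/4, 5/2]
step 0: P' = (I − K·H)·P̄ = [5/6 1/3; 1/3 22/3]
step 1: x̄ = F·x = [5/2, -5/4]
step 1: P̄ = F·P·Fᵀ + Q = [13/3 7/3; 7/3 71/6]
step 1: y = z − H·x̄ = [-7]
step 1: S = H·P̄·Hᵀ + R = [64/3]
step 1: K = P̄·Hᵀ·S⁻¹ = [13/32; 7/32]
step 1: x' = x̄ + K·y = [-11/32, -89/32]
step 1: P' = (I − K·H)·P̄ = [13/16 7/16; 7/16 173/16]
step 2: x̄ = F·x = [11/16, 25/8]
step 2: P̄ = F·P·Fᵀ + Q = [17/4 5/2; 5/2 31/2]
step 2: y = z − H·x̄ = [-3/8]
step 2: S = H·P̄·Hᵀ + R = [21]
step 2: K = P̄·Hᵀ·S⁻¹ = [17/42; 5/21]
step 2: x' = x̄ + K·y = [15/28, 85/28]
step 2: P' = (I − K·H)·P̄ = [17/21 10/21; 10/21 601/42]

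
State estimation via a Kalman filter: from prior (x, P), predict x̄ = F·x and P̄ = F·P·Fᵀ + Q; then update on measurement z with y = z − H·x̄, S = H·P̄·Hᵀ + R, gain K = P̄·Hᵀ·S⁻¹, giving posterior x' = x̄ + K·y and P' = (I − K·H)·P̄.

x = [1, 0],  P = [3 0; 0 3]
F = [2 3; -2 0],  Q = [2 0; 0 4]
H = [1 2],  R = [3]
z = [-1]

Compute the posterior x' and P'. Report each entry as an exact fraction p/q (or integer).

x̄ = F·x = [2, -2]
P̄ = F·P·Fᵀ + Q = [41 -12; -12 16]
y = z − H·x̄ = [1]
S = H·P̄·Hᵀ + R = [60]
K = P̄·Hᵀ·S⁻¹ = [17/60; 1/3]
x' = x̄ + K·y = [137/60, -5/3]
P' = (I − K·H)·P̄ = [2171/60 -53/3; -53/3 28/3]

x' = [137/60, -5/3]
P' = [2171/60 -53/3; -53/3 28/3]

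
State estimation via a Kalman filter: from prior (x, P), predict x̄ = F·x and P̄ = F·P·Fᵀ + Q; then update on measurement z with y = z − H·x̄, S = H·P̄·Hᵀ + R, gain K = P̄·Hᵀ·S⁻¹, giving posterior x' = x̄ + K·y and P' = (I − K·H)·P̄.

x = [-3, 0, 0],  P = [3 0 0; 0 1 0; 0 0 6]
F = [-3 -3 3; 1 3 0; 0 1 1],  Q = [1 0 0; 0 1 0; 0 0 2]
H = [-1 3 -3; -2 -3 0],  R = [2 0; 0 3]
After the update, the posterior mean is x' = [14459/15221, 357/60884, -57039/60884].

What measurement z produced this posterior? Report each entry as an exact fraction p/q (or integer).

z = [2, -2]

x̄ = F·x = [9, -3, 0]
P̄ = F·P·Fᵀ + Q = [91 -18 15; -18 13 3; 15 3 9]
S = H·P̄·Hᵀ + R = [435 236; 236 268]
K = P̄·Hᵀ·S⁻¹ = [-5178/15221 -2710/15221; 3393/15221 -12633/60884; 90/15221 -9177/60884]
x' − x̄ = [-122530/15221, 183009/60884, -57039/60884] = K·y
y = (KᵀK)⁻¹·Kᵀ·(x' − x̄) = [20, 7]
z = y + H·x̄ = [20, 7] + [-18, -9] = [2, -2]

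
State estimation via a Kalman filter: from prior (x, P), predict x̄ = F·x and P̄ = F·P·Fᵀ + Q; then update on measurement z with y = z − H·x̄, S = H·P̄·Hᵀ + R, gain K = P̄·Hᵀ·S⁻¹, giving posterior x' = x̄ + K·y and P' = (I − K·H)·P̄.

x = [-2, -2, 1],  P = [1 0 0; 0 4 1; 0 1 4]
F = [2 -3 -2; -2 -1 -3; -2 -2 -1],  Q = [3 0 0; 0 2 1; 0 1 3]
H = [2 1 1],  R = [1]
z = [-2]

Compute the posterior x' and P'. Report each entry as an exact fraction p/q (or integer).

x' = [-110/31, 8/31, 301/62]
P' = [553/93 -676/93 -805/186; -676/93 2447/186 599/372; -805/186 599/372 5375/744]

x̄ = F·x = [0, 3, 7]
P̄ = F·P·Fᵀ + Q = [71 43 35; 43 52 32; 35 32 31]
y = z − H·x̄ = [-12]
S = H·P̄·Hᵀ + R = [744]
K = P̄·Hᵀ·S⁻¹ = [55/186; 85/372; 133/744]
x' = x̄ + K·y = [-110/31, 8/31, 301/62]
P' = (I − K·H)·P̄ = [553/93 -676/93 -805/186; -676/93 2447/186 599/372; -805/186 599/372 5375/744]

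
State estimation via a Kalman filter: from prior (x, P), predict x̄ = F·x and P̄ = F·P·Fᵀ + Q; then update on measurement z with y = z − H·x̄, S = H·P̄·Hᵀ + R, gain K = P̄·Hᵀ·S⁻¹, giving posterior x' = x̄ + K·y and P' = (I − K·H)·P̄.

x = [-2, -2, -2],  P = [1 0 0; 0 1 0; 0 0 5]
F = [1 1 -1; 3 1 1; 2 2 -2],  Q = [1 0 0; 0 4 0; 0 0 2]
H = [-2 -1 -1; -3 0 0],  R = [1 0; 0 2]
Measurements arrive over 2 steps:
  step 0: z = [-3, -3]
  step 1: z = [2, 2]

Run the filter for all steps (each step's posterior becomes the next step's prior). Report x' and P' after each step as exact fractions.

step 0: x̄ = F·x = [-2, -10, -4]
step 0: P̄ = F·P·Fᵀ + Q = [8 -1 14; -1 19 -2; 14 -2 30]
step 0: y = z − H·x̄ = [-21, -9]
step 0: S = H·P̄·Hᵀ + R = [130 87; 87 74]
step 0: K = P̄·Hᵀ·S⁻¹ = [-58/2051 -597/2051; -1371/2051 1695/2051; -70/293 -84/293]
step 0: x' = x̄ + K·y = [2489/2051, -6974/2051, 1054/293]
step 0: P' = (I − K·H)·P̄ = [398/2051 -1130/2051 56/293; -1130/2051 13319/2051 -1384/293; 56/293 -1384/293 1342/293]
step 1: x̄ = F·x = [-11863/2051, 7871/2051, -23726/2051]
step 1: P̄ = F·P·Fᵀ + Q = [41494/2051 -185/2051 78886/2051; -185/2051 10695/2051 -370/2051; 78886/2051 -370/2051 161874/2051]
step 1: y = z − H·x̄ = [-35479/2051, -31487/2051]
step 1: S = H·P̄·Hᵀ + R = [654660/2051 485067/2051; 485067/2051 377548/2051]
step 1: K = P̄·Hᵀ·S⁻¹ = [-323378/5790141 -497869/1930047; -1963775/5790141 843845/1930047; -2802062/5790141 -9796/1930047]
step 1: x' = x̄ + K·y = [-4966412/5790141, 17326441/5790141, -18058112/5790141]
step 1: P' = (I − K·H)·P̄ = [995738/5790141 -1687690/5790141 19592/5790141; -1687690/5790141 19976195/5790141 -14637040/5790141; 19592/5790141 -14637040/5790141 17399918/5790141]

step 0: x' = [2489/2051, -6974/2051, 1054/293], P' = [398/2051 -1130/2051 56/293; -1130/2051 13319/2051 -1384/293; 56/293 -1384/293 1342/293]
step 1: x' = [-4966412/5790141, 17326441/5790141, -18058112/5790141], P' = [995738/5790141 -1687690/5790141 19592/5790141; -1687690/5790141 19976195/5790141 -14637040/5790141; 19592/5790141 -14637040/5790141 17399918/5790141]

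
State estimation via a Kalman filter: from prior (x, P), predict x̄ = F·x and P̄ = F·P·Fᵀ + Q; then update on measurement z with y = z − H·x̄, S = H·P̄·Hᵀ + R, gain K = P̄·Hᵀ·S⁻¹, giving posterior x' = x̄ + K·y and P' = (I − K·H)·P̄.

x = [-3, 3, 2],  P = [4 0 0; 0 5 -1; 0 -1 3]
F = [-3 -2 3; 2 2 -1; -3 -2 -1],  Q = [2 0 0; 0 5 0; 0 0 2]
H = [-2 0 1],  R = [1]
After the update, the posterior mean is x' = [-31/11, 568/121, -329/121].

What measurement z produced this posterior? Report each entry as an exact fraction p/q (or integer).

x̄ = F·x = [9, -2, 1]
P̄ = F·P·Fᵀ + Q = [97 -61 51; -61 48 -41; 51 -41 57]
S = H·P̄·Hᵀ + R = [242]
K = P̄·Hᵀ·S⁻¹ = [-13/22; 81/242; -45/242]
x' − x̄ = [-130/11, 810/121, -450/121] = K·y
y = (KᵀK)⁻¹·Kᵀ·(x' − x̄) = [20]
z = y + H·x̄ = [20] + [-17] = [3]

z = [3]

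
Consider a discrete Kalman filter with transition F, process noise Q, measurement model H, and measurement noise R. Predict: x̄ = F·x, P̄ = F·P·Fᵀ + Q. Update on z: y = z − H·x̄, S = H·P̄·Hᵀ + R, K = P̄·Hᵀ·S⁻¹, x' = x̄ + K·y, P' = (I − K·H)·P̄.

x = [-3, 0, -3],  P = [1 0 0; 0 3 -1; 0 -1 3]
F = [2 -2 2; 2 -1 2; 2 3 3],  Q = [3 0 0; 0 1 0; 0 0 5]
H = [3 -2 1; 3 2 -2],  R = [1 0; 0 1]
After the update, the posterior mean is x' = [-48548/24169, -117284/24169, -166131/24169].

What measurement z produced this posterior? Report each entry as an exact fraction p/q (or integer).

z = [-3, -2]

x̄ = F·x = [-12, -12, -15]
P̄ = F·P·Fᵀ + Q = [39 28 4; 28 24 10; 4 10 45]
S = H·P̄·Hᵀ + R = [141 213; 213 836]
K = P̄·Hᵀ·S⁻¹ = [19195/72507 3140/24169; 14600/72507 1998/24169; 43286/72507 -5353/24169]
x' − x̄ = [241480/24169, 172744/24169, 196404/24169] = K·y
y = (KᵀK)⁻¹·Kᵀ·(x' − x̄) = [24, 28]
z = y + H·x̄ = [24, 28] + [-27, -30] = [-3, -2]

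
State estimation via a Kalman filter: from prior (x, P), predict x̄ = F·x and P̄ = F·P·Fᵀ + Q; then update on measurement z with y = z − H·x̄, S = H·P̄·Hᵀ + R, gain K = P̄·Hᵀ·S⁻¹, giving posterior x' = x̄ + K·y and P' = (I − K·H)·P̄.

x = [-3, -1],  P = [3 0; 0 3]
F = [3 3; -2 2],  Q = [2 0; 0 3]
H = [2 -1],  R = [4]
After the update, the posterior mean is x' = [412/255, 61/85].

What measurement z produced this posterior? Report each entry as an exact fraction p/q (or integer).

z = [3]

x̄ = F·x = [-12, 4]
P̄ = F·P·Fᵀ + Q = [56 0; 0 27]
S = H·P̄·Hᵀ + R = [255]
K = P̄·Hᵀ·S⁻¹ = [112/255; -9/85]
x' − x̄ = [3472/255, -279/85] = K·y
y = (KᵀK)⁻¹·Kᵀ·(x' − x̄) = [31]
z = y + H·x̄ = [31] + [-28] = [3]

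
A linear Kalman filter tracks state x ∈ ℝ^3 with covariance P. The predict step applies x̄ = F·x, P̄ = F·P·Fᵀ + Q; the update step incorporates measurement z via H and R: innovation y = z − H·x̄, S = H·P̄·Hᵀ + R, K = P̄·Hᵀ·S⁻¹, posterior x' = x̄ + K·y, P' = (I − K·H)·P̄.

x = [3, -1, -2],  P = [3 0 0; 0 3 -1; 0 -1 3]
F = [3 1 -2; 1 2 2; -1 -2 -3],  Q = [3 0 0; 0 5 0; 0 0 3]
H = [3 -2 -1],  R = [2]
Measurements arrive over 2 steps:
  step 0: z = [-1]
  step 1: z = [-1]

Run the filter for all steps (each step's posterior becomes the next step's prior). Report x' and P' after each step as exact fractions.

step 0: x̄ = F·x = [12, -3, 5]
step 0: P̄ = F·P·Fᵀ + Q = [49 5 2; 5 24 -23; 2 -23 33]
step 0: y = z − H·x̄ = [-38]
step 0: S = H·P̄·Hᵀ + R = [408]
step 0: K = P̄·Hᵀ·S⁻¹ = [45/136; -5/204; 19/408]
step 0: x' = x̄ + K·y = [-39/68, -211/102, 659/204]
step 0: P' = (I − K·H)·P̄ = [589/136 565/68 -583/136; 565/68 2423/102 -4597/204; -583/136 -4597/204 13103/408]
step 1: x̄ = F·x = [-41/4, 7/4, -254/51]
step 1: P̄ = F·P·Fᵀ + Q = [3085/8 145/8 163/2; 145/8 549/8 -157/2; 163/2 -157/2 6553/51]
step 1: y = z − H·x̄ = [5767/204]
step 1: S = H·P̄·Hᵀ + R = [1164887/408]
step 1: K = P̄·Hᵀ·S⁻¹ = [423963/1164887; -1785/1164887; 111388/1164887]
step 1: x' = x̄ + K·y = [45176/1164887, 1988091/1164887, -2652699/1164887]
step 1: P' = (I − K·H)·P̄ = [8658997/1164887 22968415/1164887 -20807765/1164887; 22968415/1164887 79932561/1164887 -90956307/1164887; -20807765/1164887 -90956307/1164887 119266543/1164887]

step 0: x' = [-39/68, -211/102, 659/204], P' = [589/136 565/68 -583/136; 565/68 2423/102 -4597/204; -583/136 -4597/204 13103/408]
step 1: x' = [45176/1164887, 1988091/1164887, -2652699/1164887], P' = [8658997/1164887 22968415/1164887 -20807765/1164887; 22968415/1164887 79932561/1164887 -90956307/1164887; -20807765/1164887 -90956307/1164887 119266543/1164887]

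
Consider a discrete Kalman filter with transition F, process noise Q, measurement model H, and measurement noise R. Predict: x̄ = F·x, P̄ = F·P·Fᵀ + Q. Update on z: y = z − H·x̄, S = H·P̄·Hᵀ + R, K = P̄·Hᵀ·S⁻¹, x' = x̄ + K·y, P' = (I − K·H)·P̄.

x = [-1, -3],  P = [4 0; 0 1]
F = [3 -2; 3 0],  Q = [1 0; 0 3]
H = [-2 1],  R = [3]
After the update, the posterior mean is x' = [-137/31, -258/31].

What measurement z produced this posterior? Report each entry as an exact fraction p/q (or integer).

z = [1]

x̄ = F·x = [3, -3]
P̄ = F·P·Fᵀ + Q = [41 36; 36 39]
S = H·P̄·Hᵀ + R = [62]
K = P̄·Hᵀ·S⁻¹ = [-23/31; -33/62]
x' − x̄ = [-230/31, -165/31] = K·y
y = (KᵀK)⁻¹·Kᵀ·(x' − x̄) = [10]
z = y + H·x̄ = [10] + [-9] = [1]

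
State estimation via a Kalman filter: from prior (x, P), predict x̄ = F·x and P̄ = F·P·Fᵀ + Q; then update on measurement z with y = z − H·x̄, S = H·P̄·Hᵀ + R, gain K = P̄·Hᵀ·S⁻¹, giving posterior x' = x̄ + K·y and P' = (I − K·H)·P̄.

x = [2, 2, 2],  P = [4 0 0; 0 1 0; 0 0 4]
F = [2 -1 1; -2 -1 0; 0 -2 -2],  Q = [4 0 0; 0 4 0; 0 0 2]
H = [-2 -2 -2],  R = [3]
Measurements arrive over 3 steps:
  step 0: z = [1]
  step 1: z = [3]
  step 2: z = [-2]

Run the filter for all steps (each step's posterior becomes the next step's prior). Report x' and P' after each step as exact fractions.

step 0: x' = [644/123, -434/123, -100/41], P' = [3011/123 -1973/123 -342/41; -1973/123 2327/123 -110/41; -342/41 -110/41 470/41]
step 1: x' = [-239286/149297, -432462/149297, 454464/149297], P' = [1062931/149297 -1498677/149297 517394/149297; -1498677/149297 6185281/149297 -4711702/149297; 517394/149297 -4711702/149297 4249454/149297]
step 2: x' = [-219609118/89500369, 448876322/89500369, -138640748/89500369], P' = [601240679/89500369 -625456569/89500369 70394482/89500369; -625456569/89500369 2185617389/89500369 -1550488838/89500369; 70394482/89500369 -1550488838/89500369 1491257086/89500369]

step 0: x̄ = F·x = [4, -6, -8]
step 0: P̄ = F·P·Fᵀ + Q = [25 -15 -6; -15 21 2; -6 2 22]
step 0: y = z − H·x̄ = [-19]
step 0: S = H·P̄·Hᵀ + R = [123]
step 0: K = P̄·Hᵀ·S⁻¹ = [-8/123; -16/123; -12/41]
step 0: x' = x̄ + K·y = [644/123, -434/123, -100/41]
step 0: P' = (I − K·H)·P̄ = [3011/123 -1973/123 -342/41; -1973/123 2327/123 -110/41; -342/41 -110/41 470/41]
step 1: x̄ = F·x = [474/41, -854/123, 1468/123]
step 1: P̄ = F·P·Fᵀ + Q = [6907/41 -2445/41 4610/41; -2445/41 6971/123 -8002/123; 4610/41 -8002/123 12554/123]
step 1: y = z − H·x̄ = [4441/123]
step 1: S = H·P̄·Hᵀ + R = [149297/123]
step 1: K = P̄·Hᵀ·S⁻¹ = [-54432/149297; 16732/149297; -36764/149297]
step 1: x' = x̄ + K·y = [-239286/149297, -432462/149297, 454464/149297]
step 1: P' = (I − K·H)·P̄ = [1062931/149297 -1498677/149297 517394/149297; -1498677/149297 6185281/149297 -4711702/149297; 517394/149297 -4711702/149297 4249454/149297]
step 2: x̄ = F·x = [408354/149297, 911034/149297, -44004/149297]
step 2: P̄ = F·P·Fᵀ + Q = [32771335/149297 5610471/149297 7796786/149297; 5610471/149297 5039485/149297 -977974/149297; 7796786/149297 -977974/149297 4343918/149297]
step 2: y = z − H·x̄ = [2252174/149297]
step 2: S = H·P̄·Hᵀ + R = [268501107/149297]
step 2: K = P̄·Hᵀ·S⁻¹ = [-30785728/89500369; -6447988/89500369; -7441820/89500369]
step 2: x' = x̄ + K·y = [-219609118/89500369, 448876322/89500369, -138640748/89500369]
step 2: P' = (I − K·H)·P̄ = [601240679/89500369 -625456569/89500369 70394482/89500369; -625456569/89500369 2185617389/89500369 -1550488838/89500369; 70394482/89500369 -1550488838/89500369 1491257086/89500369]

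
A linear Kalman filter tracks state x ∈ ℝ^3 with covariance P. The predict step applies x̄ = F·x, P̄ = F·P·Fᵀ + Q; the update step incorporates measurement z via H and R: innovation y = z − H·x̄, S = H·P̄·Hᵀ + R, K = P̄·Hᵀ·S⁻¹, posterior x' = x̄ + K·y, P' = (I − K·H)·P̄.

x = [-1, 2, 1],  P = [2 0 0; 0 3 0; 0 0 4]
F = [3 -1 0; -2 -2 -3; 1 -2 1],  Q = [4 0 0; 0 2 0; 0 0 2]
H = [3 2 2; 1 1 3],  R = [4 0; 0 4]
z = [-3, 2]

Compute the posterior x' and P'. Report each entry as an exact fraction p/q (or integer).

x̄ = F·x = [-5, -5, -4]
P̄ = F·P·Fᵀ + Q = [25 -6 12; -6 58 -4; 12 -4 20]
y = z − H·x̄ = [30, 24]
S = H·P̄·Hᵀ + R = [581 381; 381 303]
K = P̄·Hᵀ·S⁻¹ = [901/5147 -596/15441; 2005/5147 -5525/15441; -884/5147 6800/15441]
x' = x̄ + K·y = [-3473/5147, -9785/5147, 7292/5147]
P' = (I − K·H)·P̄ = [183644/15441 -312076/15441 42016/15441; -312076/15441 575228/15441 -95084/15441; 42016/15441 -95084/15441 26756/15441]

x' = [-3473/5147, -9785/5147, 7292/5147]
P' = [183644/15441 -312076/15441 42016/15441; -312076/15441 575228/15441 -95084/15441; 42016/15441 -95084/15441 26756/15441]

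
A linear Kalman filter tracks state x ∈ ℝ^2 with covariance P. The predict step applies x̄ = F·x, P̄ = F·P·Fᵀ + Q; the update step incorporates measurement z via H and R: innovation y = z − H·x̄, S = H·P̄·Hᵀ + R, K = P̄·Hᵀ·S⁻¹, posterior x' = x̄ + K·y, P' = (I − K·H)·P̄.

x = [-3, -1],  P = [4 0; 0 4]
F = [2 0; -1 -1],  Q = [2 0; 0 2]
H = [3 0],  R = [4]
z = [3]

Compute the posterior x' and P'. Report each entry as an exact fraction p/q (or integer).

x' = [69/83, 80/83]
P' = [36/83 -16/83; -16/83 542/83]

x̄ = F·x = [-6, 4]
P̄ = F·P·Fᵀ + Q = [18 -8; -8 10]
y = z − H·x̄ = [21]
S = H·P̄·Hᵀ + R = [166]
K = P̄·Hᵀ·S⁻¹ = [27/83; -12/83]
x' = x̄ + K·y = [69/83, 80/83]
P' = (I − K·H)·P̄ = [36/83 -16/83; -16/83 542/83]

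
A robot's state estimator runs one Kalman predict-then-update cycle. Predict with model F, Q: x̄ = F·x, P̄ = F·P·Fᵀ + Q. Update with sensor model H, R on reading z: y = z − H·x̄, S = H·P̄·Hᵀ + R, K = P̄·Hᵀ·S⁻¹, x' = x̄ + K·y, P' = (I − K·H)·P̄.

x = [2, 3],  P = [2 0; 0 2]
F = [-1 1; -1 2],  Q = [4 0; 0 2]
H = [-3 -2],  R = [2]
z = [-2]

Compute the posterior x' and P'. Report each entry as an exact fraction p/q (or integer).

x' = [-65/97, 199/97]
P' = [128/97 -174/97; -174/97 282/97]

x̄ = F·x = [1, 4]
P̄ = F·P·Fᵀ + Q = [8 6; 6 12]
y = z − H·x̄ = [9]
S = H·P̄·Hᵀ + R = [194]
K = P̄·Hᵀ·S⁻¹ = [-18/97; -21/97]
x' = x̄ + K·y = [-65/97, 199/97]
P' = (I − K·H)·P̄ = [128/97 -174/97; -174/97 282/97]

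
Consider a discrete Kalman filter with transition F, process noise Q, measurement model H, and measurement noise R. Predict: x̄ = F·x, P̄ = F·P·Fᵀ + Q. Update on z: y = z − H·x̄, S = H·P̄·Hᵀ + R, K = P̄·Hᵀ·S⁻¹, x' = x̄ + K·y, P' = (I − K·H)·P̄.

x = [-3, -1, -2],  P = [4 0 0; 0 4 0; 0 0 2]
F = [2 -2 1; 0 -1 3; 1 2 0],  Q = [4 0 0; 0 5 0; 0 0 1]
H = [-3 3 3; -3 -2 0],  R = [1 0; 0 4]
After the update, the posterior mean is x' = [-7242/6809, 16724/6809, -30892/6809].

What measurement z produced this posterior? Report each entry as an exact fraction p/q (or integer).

z = [-3, -2]

x̄ = F·x = [-6, -5, -5]
P̄ = F·P·Fᵀ + Q = [38 14 -8; 14 27 -8; -8 -8 21]
S = H·P̄·Hᵀ + R = [523 258; 258 622]
K = P̄·Hᵀ·S⁻¹ = [-11538/129371 -24749/129371; 17049/129371 -27039/129371; 14433/129371 2333/129371]
x' − x̄ = [33612/6809, 50769/6809, 3153/6809] = K·y
y = (KᵀK)⁻¹·Kᵀ·(x' − x̄) = [9, -30]
z = y + H·x̄ = [9, -30] + [-12, 28] = [-3, -2]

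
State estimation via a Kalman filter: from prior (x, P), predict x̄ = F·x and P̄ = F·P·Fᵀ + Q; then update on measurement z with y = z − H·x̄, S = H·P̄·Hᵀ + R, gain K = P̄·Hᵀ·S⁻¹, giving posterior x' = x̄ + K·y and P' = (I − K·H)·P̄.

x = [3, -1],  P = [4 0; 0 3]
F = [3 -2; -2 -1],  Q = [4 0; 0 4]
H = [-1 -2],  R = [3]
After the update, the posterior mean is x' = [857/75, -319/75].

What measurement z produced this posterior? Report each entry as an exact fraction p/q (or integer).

z = [-3]

x̄ = F·x = [11, -5]
P̄ = F·P·Fᵀ + Q = [52 -18; -18 23]
S = H·P̄·Hᵀ + R = [75]
K = P̄·Hᵀ·S⁻¹ = [-16/75; -28/75]
x' − x̄ = [32/75, 56/75] = K·y
y = (KᵀK)⁻¹·Kᵀ·(x' − x̄) = [-2]
z = y + H·x̄ = [-2] + [-1] = [-3]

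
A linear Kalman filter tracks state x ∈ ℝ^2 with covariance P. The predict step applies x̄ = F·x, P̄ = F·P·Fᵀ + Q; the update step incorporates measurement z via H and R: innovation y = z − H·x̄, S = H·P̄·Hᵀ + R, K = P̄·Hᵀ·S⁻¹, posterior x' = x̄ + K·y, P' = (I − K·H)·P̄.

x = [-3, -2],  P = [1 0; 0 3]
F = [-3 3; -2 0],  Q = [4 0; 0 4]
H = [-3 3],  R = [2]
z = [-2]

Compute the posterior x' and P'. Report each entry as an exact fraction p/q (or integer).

x' = [1050/163, 945/163]
P' = [1318/163 1284/163; 1284/163 1286/163]

x̄ = F·x = [3, 6]
P̄ = F·P·Fᵀ + Q = [40 6; 6 8]
y = z − H·x̄ = [-11]
S = H·P̄·Hᵀ + R = [326]
K = P̄·Hᵀ·S⁻¹ = [-51/163; 3/163]
x' = x̄ + K·y = [1050/163, 945/163]
P' = (I − K·H)·P̄ = [1318/163 1284/163; 1284/163 1286/163]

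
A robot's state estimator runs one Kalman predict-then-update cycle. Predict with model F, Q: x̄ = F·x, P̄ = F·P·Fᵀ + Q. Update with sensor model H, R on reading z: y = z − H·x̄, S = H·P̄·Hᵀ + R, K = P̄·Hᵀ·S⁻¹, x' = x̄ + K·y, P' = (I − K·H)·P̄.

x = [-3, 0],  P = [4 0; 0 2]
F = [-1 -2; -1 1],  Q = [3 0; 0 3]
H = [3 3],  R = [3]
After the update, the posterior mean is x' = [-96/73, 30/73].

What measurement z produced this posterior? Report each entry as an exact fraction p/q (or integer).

z = [-3]

x̄ = F·x = [3, 3]
P̄ = F·P·Fᵀ + Q = [15 0; 0 9]
S = H·P̄·Hᵀ + R = [219]
K = P̄·Hᵀ·S⁻¹ = [15/73; 9/73]
x' − x̄ = [-315/73, -189/73] = K·y
y = (KᵀK)⁻¹·Kᵀ·(x' − x̄) = [-21]
z = y + H·x̄ = [-21] + [18] = [-3]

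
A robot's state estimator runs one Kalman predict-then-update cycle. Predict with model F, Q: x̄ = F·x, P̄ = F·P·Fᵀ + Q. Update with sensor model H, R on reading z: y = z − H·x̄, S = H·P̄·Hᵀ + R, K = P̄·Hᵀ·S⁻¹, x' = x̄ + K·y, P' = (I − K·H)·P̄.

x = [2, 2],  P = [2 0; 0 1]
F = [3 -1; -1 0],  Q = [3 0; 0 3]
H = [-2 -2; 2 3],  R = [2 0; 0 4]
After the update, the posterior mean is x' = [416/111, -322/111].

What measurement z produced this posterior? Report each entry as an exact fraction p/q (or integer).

z = [-2, -2]

x̄ = F·x = [4, -2]
P̄ = F·P·Fᵀ + Q = [22 -6; -6 5]
S = H·P̄·Hᵀ + R = [62 -58; -58 65]
K = P̄·Hᵀ·S⁻¹ = [-286/333 -122/333; 152/333 151/333]
x' − x̄ = [-28/111, -100/111] = K·y
y = (KᵀK)⁻¹·Kᵀ·(x' − x̄) = [2, -4]
z = y + H·x̄ = [2, -4] + [-4, 2] = [-2, -2]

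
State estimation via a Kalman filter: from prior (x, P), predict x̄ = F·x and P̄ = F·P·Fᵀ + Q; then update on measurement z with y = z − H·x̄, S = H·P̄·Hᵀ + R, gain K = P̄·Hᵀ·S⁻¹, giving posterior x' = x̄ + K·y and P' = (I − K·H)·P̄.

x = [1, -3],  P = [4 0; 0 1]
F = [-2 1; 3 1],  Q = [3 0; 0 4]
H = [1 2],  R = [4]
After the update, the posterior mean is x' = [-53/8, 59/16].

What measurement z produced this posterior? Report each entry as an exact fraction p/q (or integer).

x̄ = F·x = [-5, 0]
P̄ = F·P·Fᵀ + Q = [20 -23; -23 41]
S = H·P̄·Hᵀ + R = [96]
K = P̄·Hᵀ·S⁻¹ = [-13/48; 59/96]
x' − x̄ = [-13/8, 59/16] = K·y
y = (KᵀK)⁻¹·Kᵀ·(x' − x̄) = [6]
z = y + H·x̄ = [6] + [-5] = [1]

z = [1]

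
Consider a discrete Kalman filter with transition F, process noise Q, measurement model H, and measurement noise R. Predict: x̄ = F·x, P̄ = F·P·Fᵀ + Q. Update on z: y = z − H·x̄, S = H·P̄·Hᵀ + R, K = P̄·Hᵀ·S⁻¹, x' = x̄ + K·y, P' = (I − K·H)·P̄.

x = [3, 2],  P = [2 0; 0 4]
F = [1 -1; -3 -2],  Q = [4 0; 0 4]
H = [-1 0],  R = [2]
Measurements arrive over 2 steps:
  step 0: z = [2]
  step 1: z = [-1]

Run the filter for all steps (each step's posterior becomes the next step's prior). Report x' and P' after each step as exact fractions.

step 0: x̄ = F·x = [1, -13]
step 0: P̄ = F·P·Fᵀ + Q = [10 2; 2 38]
step 0: y = z − H·x̄ = [3]
step 0: S = H·P̄·Hᵀ + R = [12]
step 0: K = P̄·Hᵀ·S⁻¹ = [-5/6; -1/6]
step 0: x' = x̄ + K·y = [-3/2, -27/2]
step 0: P' = (I − K·H)·P̄ = [5/3 1/3; 1/3 113/3]
step 1: x̄ = F·x = [12, 63/2]
step 1: P̄ = F·P·Fᵀ + Q = [128/3 212/3; 212/3 521/3]
step 1: y = z − H·x̄ = [11]
step 1: S = H·P̄·Hᵀ + R = [134/3]
step 1: K = P̄·Hᵀ·S⁻¹ = [-64/67; -106/67]
step 1: x' = x̄ + K·y = [100/67, 1889/134]
step 1: P' = (I − K·H)·P̄ = [128/67 212/67; 212/67 4145/67]

step 0: x' = [-3/2, -27/2], P' = [5/3 1/3; 1/3 113/3]
step 1: x' = [100/67, 1889/134], P' = [128/67 212/67; 212/67 4145/67]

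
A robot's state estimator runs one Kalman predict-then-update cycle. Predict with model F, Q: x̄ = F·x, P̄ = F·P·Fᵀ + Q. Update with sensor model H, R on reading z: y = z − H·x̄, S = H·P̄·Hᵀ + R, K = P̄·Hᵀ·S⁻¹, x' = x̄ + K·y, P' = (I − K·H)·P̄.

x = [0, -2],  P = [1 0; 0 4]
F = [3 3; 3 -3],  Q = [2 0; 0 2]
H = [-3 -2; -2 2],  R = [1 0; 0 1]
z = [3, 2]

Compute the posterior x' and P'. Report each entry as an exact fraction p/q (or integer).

x̄ = F·x = [-6, 6]
P̄ = F·P·Fᵀ + Q = [47 -27; -27 47]
y = z − H·x̄ = [-3, -22]
S = H·P̄·Hᵀ + R = [288 148; 148 593]
K = P̄·Hᵀ·S⁻¹ = [-29687/148880 -7437/37220; -29613/148880 11137/37220]
x' = x̄ + K·y = [-149763/148880, 2063/148880]
P' = (I − K·H)·P̄ = [11887/148880 -2987/148880; -2987/148880 19287/148880]

x' = [-149763/148880, 2063/148880]
P' = [11887/148880 -2987/148880; -2987/148880 19287/148880]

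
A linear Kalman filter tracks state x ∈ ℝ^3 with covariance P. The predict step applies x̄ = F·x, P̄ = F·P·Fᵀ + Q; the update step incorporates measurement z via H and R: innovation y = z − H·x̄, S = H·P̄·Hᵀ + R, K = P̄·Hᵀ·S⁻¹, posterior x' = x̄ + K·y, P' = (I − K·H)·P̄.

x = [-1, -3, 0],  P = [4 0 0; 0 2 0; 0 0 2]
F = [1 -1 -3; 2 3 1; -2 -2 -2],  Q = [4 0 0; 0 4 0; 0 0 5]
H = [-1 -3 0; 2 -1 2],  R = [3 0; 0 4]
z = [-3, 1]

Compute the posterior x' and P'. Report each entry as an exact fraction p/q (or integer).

x' = [28677/15038, 2139/7519, -36953/30076]
P' = [30333/7519 -8364/7519 -61017/15038; -8364/7519 4680/7519 9336/7519; -61017/15038 9336/7519 151653/30076]

x̄ = F·x = [2, -11, 8]
P̄ = F·P·Fᵀ + Q = [28 -4 8; -4 40 -32; 8 -32 37]
y = z − H·x̄ = [-34, -30]
S = H·P̄·Hᵀ + R = [367 260; 260 512]
K = P̄·Hᵀ·S⁻¹ = [-1747/7519 8013/30076; -1892/7519 -684/7519; 1667/15038 10947/60152]
x' = x̄ + K·y = [28677/15038, 2139/7519, -36953/30076]
P' = (I − K·H)·P̄ = [30333/7519 -8364/7519 -61017/15038; -8364/7519 4680/7519 9336/7519; -61017/15038 9336/7519 151653/30076]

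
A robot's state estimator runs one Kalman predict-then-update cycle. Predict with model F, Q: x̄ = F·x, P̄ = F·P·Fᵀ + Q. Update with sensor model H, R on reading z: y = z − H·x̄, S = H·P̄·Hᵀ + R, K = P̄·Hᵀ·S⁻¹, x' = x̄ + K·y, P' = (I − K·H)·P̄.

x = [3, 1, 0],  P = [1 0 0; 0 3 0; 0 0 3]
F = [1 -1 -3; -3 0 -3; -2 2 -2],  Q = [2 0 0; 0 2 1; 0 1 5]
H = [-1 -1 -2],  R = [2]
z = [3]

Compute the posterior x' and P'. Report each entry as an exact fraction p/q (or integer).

x̄ = F·x = [2, -9, -4]
P̄ = F·P·Fᵀ + Q = [33 24 10; 24 38 25; 10 25 33]
y = z − H·x̄ = [-12]
S = H·P̄·Hᵀ + R = [393]
K = P̄·Hᵀ·S⁻¹ = [-77/393; -112/393; -101/393]
x' = x̄ + K·y = [570/131, -731/131, -120/131]
P' = (I − K·H)·P̄ = [7040/393 808/393 -3847/393; 808/393 2390/393 -1487/393; -3847/393 -1487/393 2768/393]

x' = [570/131, -731/131, -120/131]
P' = [7040/393 808/393 -3847/393; 808/393 2390/393 -1487/393; -3847/393 -1487/393 2768/393]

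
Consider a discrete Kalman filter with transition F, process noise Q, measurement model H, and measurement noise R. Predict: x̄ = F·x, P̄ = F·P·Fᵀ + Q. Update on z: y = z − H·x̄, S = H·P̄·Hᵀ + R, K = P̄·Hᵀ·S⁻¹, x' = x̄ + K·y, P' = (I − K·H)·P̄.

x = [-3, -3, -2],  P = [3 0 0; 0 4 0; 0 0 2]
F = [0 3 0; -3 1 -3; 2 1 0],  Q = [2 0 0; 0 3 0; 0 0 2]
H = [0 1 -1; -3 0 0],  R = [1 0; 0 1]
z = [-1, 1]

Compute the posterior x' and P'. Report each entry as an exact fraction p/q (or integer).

x̄ = F·x = [-9, 12, -9]
P̄ = F·P·Fᵀ + Q = [38 12 12; 12 52 -14; 12 -14 18]
y = z − H·x̄ = [-22, -26]
S = H·P̄·Hᵀ + R = [99 0; 0 343]
K = P̄·Hᵀ·S⁻¹ = [0 -114/343; 2/3 -36/343; -32/99 -36/343]
x' = x̄ + K·y = [-123/343, 64/1029, 2593/3087]
P' = (I − K·H)·P̄ = [38/343 12/343 12/343; 12/343 1448/343 3658/1029; 12/343 3658/1029 131690/33957]

x' = [-123/343, 64/1029, 2593/3087]
P' = [38/343 12/343 12/343; 12/343 1448/343 3658/1029; 12/343 3658/1029 131690/33957]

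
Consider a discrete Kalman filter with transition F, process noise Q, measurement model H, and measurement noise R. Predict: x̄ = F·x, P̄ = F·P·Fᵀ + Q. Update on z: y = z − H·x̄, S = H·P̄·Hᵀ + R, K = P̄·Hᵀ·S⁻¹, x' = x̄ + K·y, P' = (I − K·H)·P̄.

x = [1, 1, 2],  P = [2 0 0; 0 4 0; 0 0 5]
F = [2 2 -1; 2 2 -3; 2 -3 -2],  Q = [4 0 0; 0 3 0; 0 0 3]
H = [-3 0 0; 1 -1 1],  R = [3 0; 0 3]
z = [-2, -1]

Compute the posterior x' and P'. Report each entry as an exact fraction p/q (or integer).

x' = [299/439, -1543/439, -2269/439]
P' = [579/1756 665/1756 37/878; 665/1756 136457/5268 66487/2634; 37/878 66487/2634 36551/1317]

x̄ = F·x = [2, -2, -5]
P̄ = F·P·Fᵀ + Q = [33 39 -6; 39 72 14; -6 14 67]
y = z − H·x̄ = [4, 0]
S = H·P̄·Hᵀ + R = [300 36; 36 57]
K = P̄·Hᵀ·S⁻¹ = [-579/1756 -1/439; -665/1756 -124/1317; -37/878 1121/1317]
x' = x̄ + K·y = [299/439, -1543/439, -2269/439]
P' = (I − K·H)·P̄ = [579/1756 665/1756 37/878; 665/1756 136457/5268 66487/2634; 37/878 66487/2634 36551/1317]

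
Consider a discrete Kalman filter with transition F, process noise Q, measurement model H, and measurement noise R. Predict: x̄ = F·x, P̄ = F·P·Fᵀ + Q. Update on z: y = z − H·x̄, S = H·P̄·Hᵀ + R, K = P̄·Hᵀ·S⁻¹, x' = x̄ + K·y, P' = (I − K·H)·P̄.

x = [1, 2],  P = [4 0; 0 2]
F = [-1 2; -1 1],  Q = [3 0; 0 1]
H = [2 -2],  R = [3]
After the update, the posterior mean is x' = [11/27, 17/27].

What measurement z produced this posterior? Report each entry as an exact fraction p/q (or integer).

z = [-1]

x̄ = F·x = [3, 1]
P̄ = F·P·Fᵀ + Q = [15 8; 8 7]
S = H·P̄·Hᵀ + R = [27]
K = P̄·Hᵀ·S⁻¹ = [14/27; 2/27]
x' − x̄ = [-70/27, -10/27] = K·y
y = (KᵀK)⁻¹·Kᵀ·(x' − x̄) = [-5]
z = y + H·x̄ = [-5] + [4] = [-1]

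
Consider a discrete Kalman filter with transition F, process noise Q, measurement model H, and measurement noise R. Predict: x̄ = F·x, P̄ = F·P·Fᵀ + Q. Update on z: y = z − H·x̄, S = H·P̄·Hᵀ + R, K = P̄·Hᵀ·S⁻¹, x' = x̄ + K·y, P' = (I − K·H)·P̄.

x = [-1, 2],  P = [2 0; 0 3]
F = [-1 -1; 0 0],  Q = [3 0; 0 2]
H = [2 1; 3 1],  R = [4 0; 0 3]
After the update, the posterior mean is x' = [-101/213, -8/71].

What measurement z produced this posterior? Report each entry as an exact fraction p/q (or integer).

x̄ = F·x = [-1, 0]
P̄ = F·P·Fᵀ + Q = [8 0; 0 2]
S = H·P̄·Hᵀ + R = [38 50; 50 77]
K = P̄·Hᵀ·S⁻¹ = [16/213 56/213; 9/71 -4/71]
x' − x̄ = [112/213, -8/71] = K·y
y = (KᵀK)⁻¹·Kᵀ·(x' − x̄) = [0, 2]
z = y + H·x̄ = [0, 2] + [-2, -3] = [-2, -1]

z = [-2, -1]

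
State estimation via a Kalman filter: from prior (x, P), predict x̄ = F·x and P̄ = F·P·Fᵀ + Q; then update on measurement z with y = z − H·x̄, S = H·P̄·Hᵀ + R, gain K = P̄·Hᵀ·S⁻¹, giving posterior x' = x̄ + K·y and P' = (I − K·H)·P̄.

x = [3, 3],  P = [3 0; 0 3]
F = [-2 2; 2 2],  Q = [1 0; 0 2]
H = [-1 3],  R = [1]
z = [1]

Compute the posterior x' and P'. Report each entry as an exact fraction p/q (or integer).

x' = [175/52, 3/2]
P' = [1175/52 15/2; 15/2 13/5]

x̄ = F·x = [0, 12]
P̄ = F·P·Fᵀ + Q = [25 0; 0 26]
y = z − H·x̄ = [-35]
S = H·P̄·Hᵀ + R = [260]
K = P̄·Hᵀ·S⁻¹ = [-5/52; 3/10]
x' = x̄ + K·y = [175/52, 3/2]
P' = (I − K·H)·P̄ = [1175/52 15/2; 15/2 13/5]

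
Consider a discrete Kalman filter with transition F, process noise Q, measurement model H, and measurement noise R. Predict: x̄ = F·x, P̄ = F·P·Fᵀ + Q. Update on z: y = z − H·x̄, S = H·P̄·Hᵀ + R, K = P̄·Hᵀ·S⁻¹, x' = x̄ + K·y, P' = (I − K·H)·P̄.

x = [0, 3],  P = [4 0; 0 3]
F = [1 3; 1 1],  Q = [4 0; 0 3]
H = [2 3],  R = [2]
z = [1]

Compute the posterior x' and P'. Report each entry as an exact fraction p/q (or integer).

x̄ = F·x = [9, 3]
P̄ = F·P·Fᵀ + Q = [35 13; 13 10]
y = z − H·x̄ = [-26]
S = H·P̄·Hᵀ + R = [388]
K = P̄·Hᵀ·S⁻¹ = [109/388; 14/97]
x' = x̄ + K·y = [329/194, -73/97]
P' = (I − K·H)·P̄ = [1699/388 -265/97; -265/97 186/97]

x' = [329/194, -73/97]
P' = [1699/388 -265/97; -265/97 186/97]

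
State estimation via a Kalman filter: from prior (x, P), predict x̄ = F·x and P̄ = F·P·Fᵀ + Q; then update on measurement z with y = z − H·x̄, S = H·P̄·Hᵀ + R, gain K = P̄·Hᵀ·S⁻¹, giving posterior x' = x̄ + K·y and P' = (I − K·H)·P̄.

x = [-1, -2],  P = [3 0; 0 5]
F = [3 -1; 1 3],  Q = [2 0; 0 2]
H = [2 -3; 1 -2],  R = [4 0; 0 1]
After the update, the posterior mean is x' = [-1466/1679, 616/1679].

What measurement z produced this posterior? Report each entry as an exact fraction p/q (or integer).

z = [-2, -2]

x̄ = F·x = [-1, -7]
P̄ = F·P·Fᵀ + Q = [34 -6; -6 50]
S = H·P̄·Hᵀ + R = [662 410; 410 259]
K = P̄·Hᵀ·S⁻¹ = [1707/1679 -2404/1679; 751/1679 -1876/1679]
x' − x̄ = [213/1679, 12369/1679] = K·y
y = (KᵀK)⁻¹·Kᵀ·(x' − x̄) = [-21, -15]
z = y + H·x̄ = [-21, -15] + [19, 13] = [-2, -2]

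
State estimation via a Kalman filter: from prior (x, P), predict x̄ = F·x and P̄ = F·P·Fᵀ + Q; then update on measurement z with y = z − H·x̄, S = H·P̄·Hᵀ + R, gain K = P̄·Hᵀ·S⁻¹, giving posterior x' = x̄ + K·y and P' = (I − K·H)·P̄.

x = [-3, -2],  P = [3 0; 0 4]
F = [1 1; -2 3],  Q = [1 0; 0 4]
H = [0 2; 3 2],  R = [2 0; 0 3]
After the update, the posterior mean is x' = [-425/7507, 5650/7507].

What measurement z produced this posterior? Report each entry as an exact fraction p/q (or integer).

z = [1, 2]

x̄ = F·x = [-5, 0]
P̄ = F·P·Fᵀ + Q = [8 6; 6 52]
S = H·P̄·Hᵀ + R = [210 244; 244 355]
K = P̄·Hᵀ·S⁻¹ = [-2262/7507 2316/7507; 3576/7507 122/7507]
x' − x̄ = [37110/7507, 5650/7507] = K·y
y = (KᵀK)⁻¹·Kᵀ·(x' − x̄) = [1, 17]
z = y + H·x̄ = [1, 17] + [0, -15] = [1, 2]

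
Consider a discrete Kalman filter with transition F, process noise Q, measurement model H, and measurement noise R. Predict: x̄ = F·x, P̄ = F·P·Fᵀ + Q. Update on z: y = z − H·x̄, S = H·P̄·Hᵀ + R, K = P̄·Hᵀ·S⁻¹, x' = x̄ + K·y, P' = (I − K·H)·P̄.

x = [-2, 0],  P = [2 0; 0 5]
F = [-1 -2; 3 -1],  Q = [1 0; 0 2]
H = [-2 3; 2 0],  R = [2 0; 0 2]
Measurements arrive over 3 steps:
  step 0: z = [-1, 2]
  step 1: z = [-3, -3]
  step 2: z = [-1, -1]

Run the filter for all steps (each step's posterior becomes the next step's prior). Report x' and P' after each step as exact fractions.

step 0: x' = [9982/10425, 2567/10425], P' = [5077/10425 3362/10425; 3362/10425 4522/10425]
step 1: x' = [-4233019/4351373, -6202577/4351373], P' = [1704185/4351373 1027412/4351373; 1027412/4351373 1532994/4351373]
step 2: x' = [19508909/298991081, -395192613/1494955405], P' = [116018001/298991081 70125968/298991081; 70125968/298991081 525480658/1494955405]

step 0: x̄ = F·x = [2, -6]
step 0: P̄ = F·P·Fᵀ + Q = [23 4; 4 25]
step 0: y = z − H·x̄ = [21, -2]
step 0: S = H·P̄·Hᵀ + R = [271 -68; -68 94]
step 0: K = P̄·Hᵀ·S⁻¹ = [-34/10425 5077/10425; 3421/10425 3362/10425]
step 0: x' = x̄ + K·y = [9982/10425, 2567/10425]
step 0: P' = (I − K·H)·P̄ = [5077/10425 3362/10425; 3362/10425 4522/10425]
step 1: x̄ = F·x = [-15116/10425, 27379/10425]
step 1: P̄ = F·P·Fᵀ + Q = [47038/10425 -22997/10425; -22997/10425 50893/10425]
step 1: y = z − H·x̄ = [-143644/10425, -1043/10425]
step 1: S = H·P̄·Hᵀ + R = [943003/10425 -326134/10425; -326134/10425 209002/10425]
step 1: K = P̄·Hᵀ·S⁻¹ = [-163067/4351373 1704185/4351373; 1272079/4351373 1027412/4351373]
step 1: x' = x̄ + K·y = [-4233019/4351373, -6202577/4351373]
step 1: P' = (I − K·H)·P̄ = [1704185/4351373 1027412/4351373; 1027412/4351373 1532994/4351373]
step 2: x̄ = F·x = [16638173/4351373, -6496480/4351373]
step 2: P̄ = F·P·Fᵀ + Q = [16297182/4351373 -7183627/4351373; -7183627/4351373 19408933/4351373]
step 2: y = z − H·x̄ = [48414413/4351373, -37627719/4351373]
step 2: S = H·P̄·Hᵀ + R = [334775395/4351373 -108290490/4351373; -108290490/4351373 73891474/4351373]
step 2: K = P̄·Hᵀ·S⁻¹ = [-10829049/298991081 116018001/298991081; 437591147/1494955405 70125968/298991081]
step 2: x' = x̄ + K·y = [19508909/298991081, -395192613/1494955405]
step 2: P' = (I − K·H)·P̄ = [116018001/298991081 70125968/298991081; 70125968/298991081 525480658/1494955405]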